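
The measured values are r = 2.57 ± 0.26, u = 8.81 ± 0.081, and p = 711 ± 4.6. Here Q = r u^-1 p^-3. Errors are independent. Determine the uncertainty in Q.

Products/powers → add relative errors in quadrature, weighted by exponent:
  (1·δr/r)² = (1×0.101)² = 0.0102;  (-1·δu/u)² = (-1×0.00919)² = 8.45e-05;  (-3·δp/p)² = (-3×0.00647)² = 0.000377
δQ/Q = √(0.0107) = 0.103
Q = 8.12e-10, so δQ = 0.103 × 8.12e-10 = 8.39e-11.

8.39e-11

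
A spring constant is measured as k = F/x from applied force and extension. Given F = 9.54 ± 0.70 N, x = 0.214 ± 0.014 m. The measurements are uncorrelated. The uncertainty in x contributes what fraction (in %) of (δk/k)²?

(δk/k)² = (1·δF/F)² + (-1·δx/x)²
  F term: (1×0.0734)² = 0.00538
  x term: (-1×0.0654)² = 0.00428
Total = 0.00966. Share from x = 0.00428/0.00966 = 0.443.

44.3%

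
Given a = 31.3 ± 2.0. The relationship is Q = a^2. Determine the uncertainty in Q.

Q ∝ a^2, so δQ/Q = |2| · δa/a = 2 × 0.0639 = 0.128.
Q = 980, so δQ = 0.128 × 980 = 125.

125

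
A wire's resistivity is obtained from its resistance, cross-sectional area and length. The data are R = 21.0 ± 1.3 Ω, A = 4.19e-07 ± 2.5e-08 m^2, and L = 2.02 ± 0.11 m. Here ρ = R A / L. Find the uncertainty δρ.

For a monomial ρ ∝ R, A, L^-1, fractional errors add in quadrature:
  (1·δR/R)² = (1×0.0619)² = 0.00383;  (1·δA/A)² = (1×0.0597)² = 0.00356;  (-1·δL/L)² = (-1×0.0545)² = 0.00297
δρ/ρ = √(0.0104) = 0.102
ρ = 4.36e-06 Ω·m, so δρ = 0.102 × 4.36e-06 = 4.43e-07 Ω·m.

4.43e-07 Ω·m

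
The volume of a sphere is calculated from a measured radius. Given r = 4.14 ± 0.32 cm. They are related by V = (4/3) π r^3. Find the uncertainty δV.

68.9 cm^3

For a monomial V ∝ r^3, fractional errors add in quadrature:
  (3·δr/r)² = (3×0.0773)² = 0.0538
δV/V = √(0.0538) = 0.232
V = 297 cm^3, so δV = 0.232 × 297 = 68.9 cm^3.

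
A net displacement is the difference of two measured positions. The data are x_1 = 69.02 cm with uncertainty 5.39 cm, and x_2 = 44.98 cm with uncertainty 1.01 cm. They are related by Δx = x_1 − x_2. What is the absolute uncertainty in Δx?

5.48 cm

Sums and differences: (δΔx)² = Σ (cᵢ δxᵢ)².
  (δx_1)² = 29.1;  (δx_2)² = 1.02
δΔx = √(30.1) = 5.48 cm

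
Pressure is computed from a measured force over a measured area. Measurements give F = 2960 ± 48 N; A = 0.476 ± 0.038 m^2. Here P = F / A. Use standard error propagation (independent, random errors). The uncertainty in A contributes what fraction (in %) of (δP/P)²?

96.0%

(δP/P)² = (1·δF/F)² + (-1·δA/A)²
  F term: (1×0.0162)² = 0.000263
  A term: (-1×0.0798)² = 0.00637
Total = 0.00664. Share from A = 0.00637/0.00664 = 0.960.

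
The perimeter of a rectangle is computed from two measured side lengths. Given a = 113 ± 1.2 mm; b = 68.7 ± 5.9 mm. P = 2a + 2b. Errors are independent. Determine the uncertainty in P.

For a sum/difference, combine absolute errors in quadrature:
  (2·δa)² = 5.76;  (2·δb)² = 139
δP = √(145) = 12.0 mm

12.0 mm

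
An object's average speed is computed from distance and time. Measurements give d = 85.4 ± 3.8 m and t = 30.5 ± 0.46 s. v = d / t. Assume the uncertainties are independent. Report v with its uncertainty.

Since v is a product/quotient, work with relative uncertainties:
  (1·δd/d)² = (1×0.0445)² = 0.00198;  (-1·δt/t)² = (-1×0.0151)² = 0.000227
δv/v = √(0.00221) = 0.0470
v = 2.80 m/s, so δv = 0.0470 × 2.80 = 0.132 m/s.

2.80 ± 0.132 m/s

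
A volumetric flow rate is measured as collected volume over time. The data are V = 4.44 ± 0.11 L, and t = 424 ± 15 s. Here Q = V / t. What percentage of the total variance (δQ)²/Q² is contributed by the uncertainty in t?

67.1%

(δQ/Q)² = (1·δV/V)² + (-1·δt/t)²
  V term: (1×0.0248)² = 0.000614
  t term: (-1×0.0354)² = 0.00125
Total = 0.00187. Share from t = 0.00125/0.00187 = 0.671.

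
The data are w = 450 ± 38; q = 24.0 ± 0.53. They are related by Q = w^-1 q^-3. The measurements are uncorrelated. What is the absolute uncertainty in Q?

1.73e-08

For a monomial Q ∝ w^-1, q^-3, fractional errors add in quadrature:
  (-1·δw/w)² = (-1×0.0844)² = 0.00713;  (-3·δq/q)² = (-3×0.0221)² = 0.00439
δQ/Q = √(0.0115) = 0.107
Q = 1.61e-07, so δQ = 0.107 × 1.61e-07 = 1.73e-08.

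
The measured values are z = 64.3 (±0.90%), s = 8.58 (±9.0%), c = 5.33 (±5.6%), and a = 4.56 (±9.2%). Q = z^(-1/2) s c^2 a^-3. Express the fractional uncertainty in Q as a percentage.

31.1%

Products/powers → add relative errors in quadrature, weighted by exponent:
  (−½·δz/z)² = (-0.5×0.00900)² = 2.03e-05;  (1·δs/s)² = (1×0.0900)² = 0.00810;  (2·δc/c)² = (2×0.0560)² = 0.0125;  (-3·δa/a)² = (-3×0.0920)² = 0.0762
δQ/Q = √(0.0968) = 0.311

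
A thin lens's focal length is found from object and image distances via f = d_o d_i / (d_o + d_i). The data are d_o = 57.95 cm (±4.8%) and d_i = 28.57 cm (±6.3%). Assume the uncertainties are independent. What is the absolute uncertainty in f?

0.863 cm

∂f/∂d_o = (d_i/(d_o+d_i))² = 0.109;  ∂f/∂d_i = (d_o/(d_o+d_i))² = 0.449
δf = √((∂f/∂d_o · δd_o)² + (∂f/∂d_i · δd_i)²) = √(0.0920 + 0.652) = 0.863 cm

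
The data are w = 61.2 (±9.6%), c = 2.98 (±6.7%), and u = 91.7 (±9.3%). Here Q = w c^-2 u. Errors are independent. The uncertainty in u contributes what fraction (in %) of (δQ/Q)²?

(δQ/Q)² = (1·δw/w)² + (-2·δc/c)² + (1·δu/u)²
  w term: (1×0.0960)² = 0.00922
  c term: (-2×0.0670)² = 0.0180
  u term: (1×0.0930)² = 0.00865
Total = 0.0358. Share from u = 0.00865/0.0358 = 0.241.

24.1%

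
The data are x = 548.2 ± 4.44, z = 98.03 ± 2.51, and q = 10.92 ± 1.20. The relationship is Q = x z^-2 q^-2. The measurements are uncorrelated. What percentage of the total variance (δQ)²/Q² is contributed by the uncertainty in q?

(δQ/Q)² = (1·δx/x)² + (-2·δz/z)² + (-2·δq/q)²
  x term: (1×0.00810)² = 6.56e-05
  z term: (-2×0.0256)² = 0.00262
  q term: (-2×0.110)² = 0.0483
Total = 0.0510. Share from q = 0.0483/0.0510 = 0.947.

94.7%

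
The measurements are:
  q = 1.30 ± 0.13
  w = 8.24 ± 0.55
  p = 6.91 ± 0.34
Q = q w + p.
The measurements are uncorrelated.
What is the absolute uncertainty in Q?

1.33

Let h = q·w = 10.7. δh/h = √((1·δq/q)² + (1·δw/w)²) = √(0.0100 + 0.00446) = 0.120, so δh = 1.29.
Q = h + p: δQ = √(δh² + δp²) = √(1.66 + 0.116) = 1.33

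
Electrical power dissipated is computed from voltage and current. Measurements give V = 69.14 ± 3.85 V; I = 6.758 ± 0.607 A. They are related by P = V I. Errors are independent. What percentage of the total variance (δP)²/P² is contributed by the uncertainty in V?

(δP/P)² = (1·δV/V)² + (1·δI/I)²
  V term: (1×0.0557)² = 0.00310
  I term: (1×0.0898)² = 0.00807
Total = 0.0112. Share from V = 0.00310/0.0112 = 0.278.

27.8%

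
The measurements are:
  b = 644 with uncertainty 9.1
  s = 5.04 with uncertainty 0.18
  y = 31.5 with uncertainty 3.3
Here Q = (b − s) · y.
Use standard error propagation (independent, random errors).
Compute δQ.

2130

Let u = b − s = 639. δu = √(δb² + δs²) = √(82.8 + 0.0324) = 9.10, so δu/u = 0.0142.
Q is then a monomial in u, y:
δQ/Q = √((δu/u)² + (1·δy/y)²) = √(0.000203 + 0.0110) = 0.106
Q = 20100, so δQ = 0.106 × 20100 = 2130.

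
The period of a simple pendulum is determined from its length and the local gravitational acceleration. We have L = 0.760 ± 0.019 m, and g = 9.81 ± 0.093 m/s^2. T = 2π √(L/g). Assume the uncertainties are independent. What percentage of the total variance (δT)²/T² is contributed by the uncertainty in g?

(δT/T)² = (½·δL/L)² + (−½·δg/g)²
  L term: (0.5×0.0250)² = 0.000156
  g term: (-0.5×0.00948)² = 2.25e-05
Total = 0.000179. Share from g = 2.25e-05/0.000179 = 0.126.

12.6%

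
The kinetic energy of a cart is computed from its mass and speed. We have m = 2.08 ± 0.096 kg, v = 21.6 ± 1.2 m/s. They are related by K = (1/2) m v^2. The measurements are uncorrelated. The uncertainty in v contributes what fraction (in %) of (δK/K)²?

85.3%

(δK/K)² = (1·δm/m)² + (2·δv/v)²
  m term: (1×0.0462)² = 0.00213
  v term: (2×0.0556)² = 0.0123
Total = 0.0145. Share from v = 0.0123/0.0145 = 0.853.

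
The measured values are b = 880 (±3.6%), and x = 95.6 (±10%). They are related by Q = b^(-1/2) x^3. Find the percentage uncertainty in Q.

30.1%

Products/powers → add relative errors in quadrature, weighted by exponent:
  (−½·δb/b)² = (-0.5×0.0360)² = 0.000324;  (3·δx/x)² = (3×0.100)² = 0.0900
δQ/Q = √(0.0903) = 0.301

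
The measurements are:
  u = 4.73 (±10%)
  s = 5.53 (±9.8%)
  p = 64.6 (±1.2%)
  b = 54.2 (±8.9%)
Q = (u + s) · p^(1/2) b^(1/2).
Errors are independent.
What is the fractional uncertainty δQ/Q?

Let w = u + s = 10.3. δw = √(δu² + δs²) = √(0.224 + 0.294) = 0.719, so δw/w = 0.0701.
Q is then a monomial in w, p, b:
δQ/Q = √((δw/w)² + (½·δp/p)² + (½·δb/b)²) = √(0.00492 + 3.6e-05 + 0.00198) = 0.0833

0.0833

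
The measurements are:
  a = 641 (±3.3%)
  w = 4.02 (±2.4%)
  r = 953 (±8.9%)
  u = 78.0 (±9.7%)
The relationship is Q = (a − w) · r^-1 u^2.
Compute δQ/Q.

Let h = a − w = 637. δh = √(δa² + δw²) = √(447 + 0.00931) = 21.2, so δh/h = 0.0332.
Q is then a monomial in h, r, u:
δQ/Q = √((δh/h)² + (-1·δr/r)² + (2·δu/u)²) = √(0.00110 + 0.00792 + 0.0376) = 0.216

0.216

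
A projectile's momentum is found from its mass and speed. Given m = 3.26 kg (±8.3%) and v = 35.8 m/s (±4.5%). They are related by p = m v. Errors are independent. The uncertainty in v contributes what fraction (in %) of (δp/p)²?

22.7%

(δp/p)² = (1·δm/m)² + (1·δv/v)²
  m term: (1×0.0830)² = 0.00689
  v term: (1×0.0450)² = 0.00202
Total = 0.00891. Share from v = 0.00202/0.00891 = 0.227.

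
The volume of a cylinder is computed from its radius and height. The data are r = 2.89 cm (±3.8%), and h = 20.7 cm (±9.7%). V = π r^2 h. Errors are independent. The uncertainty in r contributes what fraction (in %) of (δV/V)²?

(δV/V)² = (2·δr/r)² + (1·δh/h)²
  r term: (2×0.0380)² = 0.00578
  h term: (1×0.0970)² = 0.00941
Total = 0.0152. Share from r = 0.00578/0.0152 = 0.380.

38.0%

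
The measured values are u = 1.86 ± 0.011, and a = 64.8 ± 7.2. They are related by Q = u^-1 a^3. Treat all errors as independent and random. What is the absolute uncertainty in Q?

Relative error in a monomial: (δQ/Q)² = Σ (nᵢ · δxᵢ/xᵢ)².
  (-1·δu/u)² = (-1×0.00591)² = 3.5e-05;  (3·δa/a)² = (3×0.111)² = 0.111
δQ/Q = √(0.111) = 0.333
Q = 1.46e+05, so δQ = 0.333 × 1.46e+05 = 48800.

48800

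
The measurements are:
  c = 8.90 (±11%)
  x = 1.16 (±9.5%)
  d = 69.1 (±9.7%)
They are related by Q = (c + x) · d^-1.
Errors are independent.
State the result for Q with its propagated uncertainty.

0.146 ± 0.0201

Let u = c + x = 10.1. δu = √(δc² + δx²) = √(0.958 + 0.0121) = 0.985, so δu/u = 0.0979.
Q is then a monomial in u, d:
δQ/Q = √((δu/u)² + (-1·δd/d)²) = √(0.00959 + 0.00941) = 0.138
Q = 0.146, so δQ = 0.138 × 0.146 = 0.0201.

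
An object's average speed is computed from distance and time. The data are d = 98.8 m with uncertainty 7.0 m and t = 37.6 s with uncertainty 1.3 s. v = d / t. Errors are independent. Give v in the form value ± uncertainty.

Products/powers → add relative errors in quadrature, weighted by exponent:
  (1·δd/d)² = (1×0.0709)² = 0.00502;  (-1·δt/t)² = (-1×0.0346)² = 0.00120
δv/v = √(0.00622) = 0.0788
v = 2.63 m/s, so δv = 0.0788 × 2.63 = 0.207 m/s.

2.63 ± 0.207 m/s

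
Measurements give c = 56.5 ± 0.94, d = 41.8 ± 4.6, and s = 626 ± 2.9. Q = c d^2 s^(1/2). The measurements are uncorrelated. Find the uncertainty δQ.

5.45e+05

Each factor contributes (exponent × relative error)² to (δQ/Q)²:
  (1·δc/c)² = (1×0.0166)² = 0.000277;  (2·δd/d)² = (2×0.110)² = 0.0484;  (½·δs/s)² = (0.5×0.00463)² = 5.37e-06
δQ/Q = √(0.0487) = 0.221
Q = 2.47e+06, so δQ = 0.221 × 2.47e+06 = 5.45e+05.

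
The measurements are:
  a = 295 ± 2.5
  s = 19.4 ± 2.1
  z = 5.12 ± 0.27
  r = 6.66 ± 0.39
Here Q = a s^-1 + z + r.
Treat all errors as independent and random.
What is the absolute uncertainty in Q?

1.72

Let p = a·s^-1 = 15.2. δp/p = √((1·δa/a)² + (-1·δs/s)²) = √(7.18e-05 + 0.0117) = 0.109, so δp = 1.65.
Q = p + z + r: δQ = √(δp² + δz² + δr²) = √(2.73 + 0.0729 + 0.152) = 1.72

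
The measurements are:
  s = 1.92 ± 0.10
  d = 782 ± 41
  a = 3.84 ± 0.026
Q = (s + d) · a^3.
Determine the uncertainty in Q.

Let u = s + d = 784. δu = √(δs² + δd²) = √(0.0100 + 1680) = 41.0, so δu/u = 0.0523.
Q is then a monomial in u, a:
δQ/Q = √((δu/u)² + (3·δa/a)²) = √(0.00274 + 0.000413) = 0.0561
Q = 44400, so δQ = 0.0561 × 44400 = 2490.

2490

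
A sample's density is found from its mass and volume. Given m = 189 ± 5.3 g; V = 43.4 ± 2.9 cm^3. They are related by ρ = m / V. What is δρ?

0.316 g/cm^3

Since ρ is a product/quotient, work with relative uncertainties:
  (1·δm/m)² = (1×0.0280)² = 0.000786;  (-1·δV/V)² = (-1×0.0668)² = 0.00446
δρ/ρ = √(0.00525) = 0.0725
ρ = 4.35 g/cm^3, so δρ = 0.0725 × 4.35 = 0.316 g/cm^3.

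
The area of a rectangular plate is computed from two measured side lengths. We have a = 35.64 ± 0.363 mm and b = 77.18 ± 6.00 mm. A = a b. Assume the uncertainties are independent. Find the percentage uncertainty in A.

7.84%

A is a product of powers, so relative uncertainties combine in quadrature:
  (1·δa/a)² = (1×0.0102)² = 0.000104;  (1·δb/b)² = (1×0.0777)² = 0.00604
δA/A = √(0.00615) = 0.0784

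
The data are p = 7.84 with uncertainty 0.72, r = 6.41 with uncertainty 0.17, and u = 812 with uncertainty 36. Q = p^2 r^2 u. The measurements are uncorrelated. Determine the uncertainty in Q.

Q is a product of powers, so relative uncertainties combine in quadrature:
  (2·δp/p)² = (2×0.0918)² = 0.0337;  (2·δr/r)² = (2×0.0265)² = 0.00281;  (1·δu/u)² = (1×0.0443)² = 0.00197
δQ/Q = √(0.0385) = 0.196
Q = 2.05e+06, so δQ = 0.196 × 2.05e+06 = 4.02e+05.

4.02e+05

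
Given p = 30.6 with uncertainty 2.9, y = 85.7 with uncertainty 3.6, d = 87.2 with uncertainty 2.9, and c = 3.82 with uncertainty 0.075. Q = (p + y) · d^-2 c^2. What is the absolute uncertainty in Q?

0.0194

Let u = p + y = 116. δu = √(δp² + δy²) = √(8.41 + 13.0) = 4.62, so δu/u = 0.0397.
Q is then a monomial in u, d, c:
δQ/Q = √((δu/u)² + (-2·δd/d)² + (2·δc/c)²) = √(0.00158 + 0.00442 + 0.00154) = 0.0869
Q = 0.223, so δQ = 0.0869 × 0.223 = 0.0194.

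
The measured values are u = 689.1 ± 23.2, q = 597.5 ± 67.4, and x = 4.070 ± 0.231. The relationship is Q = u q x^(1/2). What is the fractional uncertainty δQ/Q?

For a monomial Q ∝ u, q, x^(1/2), fractional errors add in quadrature:
  (1·δu/u)² = (1×0.0337)² = 0.00113;  (1·δq/q)² = (1×0.113)² = 0.0127;  (½·δx/x)² = (0.5×0.0568)² = 0.000805
δQ/Q = √(0.0147) = 0.121

0.121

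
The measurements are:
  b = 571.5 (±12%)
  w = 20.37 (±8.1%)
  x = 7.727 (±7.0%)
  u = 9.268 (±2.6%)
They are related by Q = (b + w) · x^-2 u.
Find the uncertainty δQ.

Let h = b + w = 591.9. δh = √(δb² + δw²) = √(4700 + 2.72) = 68.6, so δh/h = 0.116.
Q is then a monomial in h, x, u:
δQ/Q = √((δh/h)² + (-2·δx/x)² + (1·δu/u)²) = √(0.0134 + 0.0196 + 0.000676) = 0.184
Q = 91.87, so δQ = 0.184 × 91.87 = 16.9.

16.9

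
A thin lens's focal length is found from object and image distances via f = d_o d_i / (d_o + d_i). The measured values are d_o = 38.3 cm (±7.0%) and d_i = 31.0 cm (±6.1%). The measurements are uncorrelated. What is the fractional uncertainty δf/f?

0.0460

∂f/∂d_o = (d_i/(d_o+d_i))² = 0.200;  ∂f/∂d_i = (d_o/(d_o+d_i))² = 0.305
δf = √((∂f/∂d_o · δd_o)² + (∂f/∂d_i · δd_i)²) = √(0.288 + 0.334) = 0.788 cm
f = 17.1 cm, so δf/f = 0.788/17.1 = 0.0460.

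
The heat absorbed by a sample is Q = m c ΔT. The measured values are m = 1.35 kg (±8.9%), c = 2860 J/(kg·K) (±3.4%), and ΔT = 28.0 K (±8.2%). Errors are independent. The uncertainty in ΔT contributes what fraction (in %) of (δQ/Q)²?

42.6%

(δQ/Q)² = (1·δm/m)² + (1·δc/c)² + (1·δΔT/ΔT)²
  m term: (1×0.0890)² = 0.00792
  c term: (1×0.0340)² = 0.00116
  ΔT term: (1×0.0820)² = 0.00672
Total = 0.0158. Share from ΔT = 0.00672/0.0158 = 0.426.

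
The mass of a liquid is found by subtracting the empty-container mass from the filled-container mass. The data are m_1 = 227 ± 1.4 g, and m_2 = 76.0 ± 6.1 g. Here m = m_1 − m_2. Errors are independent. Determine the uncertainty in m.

Each term contributes (cᵢ δxᵢ)² to (δm)²:
  (δm_1)² = 1.96;  (δm_2)² = 37.2
δm = √(39.2) = 6.26 g

6.26 g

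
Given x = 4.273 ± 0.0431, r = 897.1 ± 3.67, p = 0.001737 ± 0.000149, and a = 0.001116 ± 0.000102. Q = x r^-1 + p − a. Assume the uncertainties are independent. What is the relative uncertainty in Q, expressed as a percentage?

Let w = x·r^-1 = 0.004763. δw/w = √((1·δx/x)² + (-1·δr/r)²) = √(0.000102 + 1.67e-05) = 0.0109, so δw = 5.18e-05.
Q = w + p − a: δQ = √(δw² + δp² + δa²) = √(2.69e-09 + 2.22e-08 + 1.04e-08) = 0.000188
Q = 0.005384, so δQ/Q = 0.000188/0.005384 = 0.0349.

3.49%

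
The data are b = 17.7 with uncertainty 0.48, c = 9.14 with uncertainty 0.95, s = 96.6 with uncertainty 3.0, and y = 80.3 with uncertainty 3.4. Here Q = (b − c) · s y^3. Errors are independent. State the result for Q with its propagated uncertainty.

(4.28 ± 0.773) × 10^8

Let u = b − c = 8.56. δu = √(δb² + δc²) = √(0.230 + 0.902) = 1.06, so δu/u = 0.124.
Q is then a monomial in u, s, y:
δQ/Q = √((δu/u)² + (1·δs/s)² + (3·δy/y)²) = √(0.0155 + 0.000964 + 0.0161) = 0.180
Q = 4.28e+08, so δQ = 0.180 × 4.28e+08 = 7.73e+07.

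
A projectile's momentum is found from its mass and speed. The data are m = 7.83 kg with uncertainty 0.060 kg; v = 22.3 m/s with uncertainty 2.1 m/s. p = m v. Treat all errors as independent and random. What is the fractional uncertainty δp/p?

0.0945

For a monomial p ∝ m, v, fractional errors add in quadrature:
  (1·δm/m)² = (1×0.00766)² = 5.87e-05;  (1·δv/v)² = (1×0.0942)² = 0.00887
δp/p = √(0.00893) = 0.0945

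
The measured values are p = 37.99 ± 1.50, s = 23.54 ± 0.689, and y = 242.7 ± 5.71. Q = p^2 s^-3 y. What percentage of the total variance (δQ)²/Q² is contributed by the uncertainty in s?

53.2%

(δQ/Q)² = (2·δp/p)² + (-3·δs/s)² + (1·δy/y)²
  p term: (2×0.0395)² = 0.00624
  s term: (-3×0.0293)² = 0.00771
  y term: (1×0.0235)² = 0.000554
Total = 0.0145. Share from s = 0.00771/0.0145 = 0.532.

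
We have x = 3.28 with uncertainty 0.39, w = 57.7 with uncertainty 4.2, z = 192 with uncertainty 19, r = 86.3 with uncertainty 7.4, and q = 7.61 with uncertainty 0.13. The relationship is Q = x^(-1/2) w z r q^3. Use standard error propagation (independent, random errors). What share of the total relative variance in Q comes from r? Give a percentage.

25.7%

(δQ/Q)² = (−½·δx/x)² + (1·δw/w)² + (1·δz/z)² + (1·δr/r)² + (3·δq/q)²
  x term: (-0.5×0.119)² = 0.00353
  w term: (1×0.0728)² = 0.00530
  z term: (1×0.0990)² = 0.00979
  r term: (1×0.0857)² = 0.00735
  q term: (3×0.0171)² = 0.00263
Total = 0.0286. Share from r = 0.00735/0.0286 = 0.257.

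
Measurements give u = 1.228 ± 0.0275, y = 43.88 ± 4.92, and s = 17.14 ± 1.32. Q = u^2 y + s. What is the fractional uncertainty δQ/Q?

Let p = u^2·y = 66.17. δp/p = √((2·δu/u)² + (1·δy/y)²) = √(0.00201 + 0.0126) = 0.121, so δp = 7.99.
Q = p + s: δQ = √(δp² + δs²) = √(63.8 + 1.74) = 8.10
Q = 83.31, so δQ/Q = 8.10/83.31 = 0.0972.

0.0972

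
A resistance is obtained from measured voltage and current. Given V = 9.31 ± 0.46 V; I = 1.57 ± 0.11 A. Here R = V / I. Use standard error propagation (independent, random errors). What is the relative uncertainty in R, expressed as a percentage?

Relative error in a monomial: (δR/R)² = Σ (nᵢ · δxᵢ/xᵢ)².
  (1·δV/V)² = (1×0.0494)² = 0.00244;  (-1·δI/I)² = (-1×0.0701)² = 0.00491
δR/R = √(0.00735) = 0.0857

8.57%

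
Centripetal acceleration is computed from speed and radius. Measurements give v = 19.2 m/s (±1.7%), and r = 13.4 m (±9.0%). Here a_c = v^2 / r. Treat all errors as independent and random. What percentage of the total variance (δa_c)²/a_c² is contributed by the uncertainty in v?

12.5%

(δa_c/a_c)² = (2·δv/v)² + (-1·δr/r)²
  v term: (2×0.0170)² = 0.00116
  r term: (-1×0.0900)² = 0.00810
Total = 0.00926. Share from v = 0.00116/0.00926 = 0.125.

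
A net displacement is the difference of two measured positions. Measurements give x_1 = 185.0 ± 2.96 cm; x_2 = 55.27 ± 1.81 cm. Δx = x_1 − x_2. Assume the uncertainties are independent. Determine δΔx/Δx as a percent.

2.67%

Sums and differences: (δΔx)² = Σ (cᵢ δxᵢ)².
  (δx_1)² = 8.76;  (δx_2)² = 3.28
δΔx = √(12.0) = 3.47 cm
Δx = 129.7 cm, so δΔx/Δx = 3.47/129.7 = 0.0267.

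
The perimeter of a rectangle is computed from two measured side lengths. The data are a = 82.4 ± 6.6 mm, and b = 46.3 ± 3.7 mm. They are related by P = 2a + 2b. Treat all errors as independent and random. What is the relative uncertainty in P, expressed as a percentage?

5.88%

For a sum/difference, combine absolute errors in quadrature:
  (2·δa)² = 174;  (2·δb)² = 54.8
δP = √(229) = 15.1 mm
P = 257 mm, so δP/P = 15.1/257 = 0.0588.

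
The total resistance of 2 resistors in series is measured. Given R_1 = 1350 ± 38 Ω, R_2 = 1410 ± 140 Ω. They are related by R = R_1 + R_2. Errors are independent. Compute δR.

145 Ω

Each term contributes (cᵢ δxᵢ)² to (δR)²:
  (δR_1)² = 1440;  (δR_2)² = 19600
δR = √(21000) = 145 Ω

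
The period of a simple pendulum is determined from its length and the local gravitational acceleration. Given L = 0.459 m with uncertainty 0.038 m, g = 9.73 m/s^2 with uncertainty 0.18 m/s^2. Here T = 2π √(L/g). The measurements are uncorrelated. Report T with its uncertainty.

1.36 ± 0.0579 s

Products/powers → add relative errors in quadrature, weighted by exponent:
  (½·δL/L)² = (0.5×0.0828)² = 0.00171;  (−½·δg/g)² = (-0.5×0.0185)² = 8.56e-05
δT/T = √(0.00180) = 0.0424
T = 1.36 s, so δT = 0.0424 × 1.36 = 0.0579 s.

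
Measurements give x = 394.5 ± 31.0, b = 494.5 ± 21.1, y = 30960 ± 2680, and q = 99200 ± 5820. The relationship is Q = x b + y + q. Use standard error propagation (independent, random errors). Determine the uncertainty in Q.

18600

Let p = x·b = 195100. δp/p = √((1·δx/x)² + (1·δb/b)²) = √(0.00617 + 0.00182) = 0.0894, so δp = 17400.
Q = p + y + q: δQ = √(δp² + δy² + δq²) = √(3.04e+08 + 7.18e+06 + 3.39e+07) = 18600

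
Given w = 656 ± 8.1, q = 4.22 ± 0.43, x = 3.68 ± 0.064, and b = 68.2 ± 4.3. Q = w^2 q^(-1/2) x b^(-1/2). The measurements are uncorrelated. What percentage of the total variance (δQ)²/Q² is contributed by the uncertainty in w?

13.5%

(δQ/Q)² = (2·δw/w)² + (−½·δq/q)² + (1·δx/x)² + (−½·δb/b)²
  w term: (2×0.0123)² = 0.000610
  q term: (-0.5×0.102)² = 0.00260
  x term: (1×0.0174)² = 0.000302
  b term: (-0.5×0.0630)² = 0.000994
Total = 0.00450. Share from w = 0.000610/0.00450 = 0.135.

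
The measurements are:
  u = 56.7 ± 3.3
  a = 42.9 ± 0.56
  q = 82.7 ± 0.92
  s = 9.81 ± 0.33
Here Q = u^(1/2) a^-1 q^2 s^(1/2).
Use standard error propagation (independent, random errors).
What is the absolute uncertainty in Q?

159

Each factor contributes (exponent × relative error)² to (δQ/Q)²:
  (½·δu/u)² = (0.5×0.0582)² = 0.000847;  (-1·δa/a)² = (-1×0.0131)² = 0.000170;  (2·δq/q)² = (2×0.0111)² = 0.000495;  (½·δs/s)² = (0.5×0.0336)² = 0.000283
δQ/Q = √(0.00180) = 0.0424
Q = 3760, so δQ = 0.0424 × 3760 = 159.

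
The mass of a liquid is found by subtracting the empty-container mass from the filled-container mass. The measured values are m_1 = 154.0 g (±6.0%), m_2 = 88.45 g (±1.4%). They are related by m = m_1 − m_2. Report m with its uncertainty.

65.55 ± 9.32 g

Absolute uncertainties add in quadrature for a linear combination:
  (δm_1)² = 85.4;  (δm_2)² = 1.53
δm = √(86.9) = 9.32 g
m = 65.55 g.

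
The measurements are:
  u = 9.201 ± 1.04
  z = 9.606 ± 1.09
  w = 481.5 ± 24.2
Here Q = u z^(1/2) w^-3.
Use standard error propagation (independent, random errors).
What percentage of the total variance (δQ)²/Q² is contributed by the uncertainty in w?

(δQ/Q)² = (1·δu/u)² + (½·δz/z)² + (-3·δw/w)²
  u term: (1×0.113)² = 0.0128
  z term: (0.5×0.113)² = 0.00322
  w term: (-3×0.0503)² = 0.0227
Total = 0.0387. Share from w = 0.0227/0.0387 = 0.587.

58.7%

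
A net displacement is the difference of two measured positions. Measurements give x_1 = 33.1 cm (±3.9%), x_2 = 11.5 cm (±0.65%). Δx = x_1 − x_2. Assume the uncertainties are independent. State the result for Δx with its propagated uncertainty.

Δx is a linear combination, so absolute uncertainties add in quadrature:
  (δx_1)² = 1.67;  (δx_2)² = 0.00559
δΔx = √(1.67) = 1.29 cm
Δx = 21.6 cm.

21.6 ± 1.29 cm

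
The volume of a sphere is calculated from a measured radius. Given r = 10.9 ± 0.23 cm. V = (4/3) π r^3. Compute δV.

V is a product of powers, so relative uncertainties combine in quadrature:
  (3·δr/r)² = (3×0.0211)² = 0.00401
δV/V = √(0.00401) = 0.0633
V = 5420 cm^3, so δV = 0.0633 × 5420 = 343 cm^3.

343 cm^3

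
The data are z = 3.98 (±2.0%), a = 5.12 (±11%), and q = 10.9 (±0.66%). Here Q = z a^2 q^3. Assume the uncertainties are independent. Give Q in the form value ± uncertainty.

(1.35 ± 0.300) × 10^5

For a monomial Q ∝ z, a^2, q^3, fractional errors add in quadrature:
  (1·δz/z)² = (1×0.0200)² = 0.000400;  (2·δa/a)² = (2×0.110)² = 0.0484;  (3·δq/q)² = (3×0.00660)² = 0.000392
δQ/Q = √(0.0492) = 0.222
Q = 1.35e+05, so δQ = 0.222 × 1.35e+05 = 30000.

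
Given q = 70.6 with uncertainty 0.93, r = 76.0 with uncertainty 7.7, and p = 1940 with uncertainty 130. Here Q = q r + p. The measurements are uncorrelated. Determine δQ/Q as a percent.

Let w = q·r = 5370. δw/w = √((1·δq/q)² + (1·δr/r)²) = √(0.000174 + 0.0103) = 0.102, so δw = 548.
Q = w + p: δQ = √(δw² + δp²) = √(3.01e+05 + 16900) = 563
Q = 7310, so δQ/Q = 563/7310 = 0.0771.

7.71%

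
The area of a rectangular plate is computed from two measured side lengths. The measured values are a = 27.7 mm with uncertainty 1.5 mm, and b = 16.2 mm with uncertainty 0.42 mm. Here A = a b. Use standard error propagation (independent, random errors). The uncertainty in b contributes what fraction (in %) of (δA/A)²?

(δA/A)² = (1·δa/a)² + (1·δb/b)²
  a term: (1×0.0542)² = 0.00293
  b term: (1×0.0259)² = 0.000672
Total = 0.00360. Share from b = 0.000672/0.00360 = 0.186.

18.6%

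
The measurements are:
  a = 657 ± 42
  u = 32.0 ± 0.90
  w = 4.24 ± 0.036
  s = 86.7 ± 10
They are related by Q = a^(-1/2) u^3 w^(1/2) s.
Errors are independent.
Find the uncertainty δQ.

Each factor contributes (exponent × relative error)² to (δQ/Q)²:
  (−½·δa/a)² = (-0.5×0.0639)² = 0.00102;  (3·δu/u)² = (3×0.0281)² = 0.00712;  (½·δw/w)² = (0.5×0.00849)² = 1.8e-05;  (1·δs/s)² = (1×0.115)² = 0.0133
δQ/Q = √(0.0215) = 0.146
Q = 2.28e+05, so δQ = 0.146 × 2.28e+05 = 33400.

33400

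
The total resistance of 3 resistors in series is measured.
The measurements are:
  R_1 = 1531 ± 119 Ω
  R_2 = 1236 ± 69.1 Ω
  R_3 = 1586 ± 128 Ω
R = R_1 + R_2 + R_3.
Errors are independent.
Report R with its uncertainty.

4353 ± 188 Ω

Sums and differences: (δR)² = Σ (cᵢ δxᵢ)².
  (δR_1)² = 14200;  (δR_2)² = 4770;  (δR_3)² = 16400
δR = √(35300) = 188 Ω
R = 4353 Ω.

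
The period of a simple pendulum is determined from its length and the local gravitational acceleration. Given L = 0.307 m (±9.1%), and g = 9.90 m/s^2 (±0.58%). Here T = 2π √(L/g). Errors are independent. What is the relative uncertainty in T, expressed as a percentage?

Each factor contributes (exponent × relative error)² to (δT/T)²:
  (½·δL/L)² = (0.5×0.0910)² = 0.00207;  (−½·δg/g)² = (-0.5×0.00580)² = 8.41e-06
δT/T = √(0.00208) = 0.0456

4.56%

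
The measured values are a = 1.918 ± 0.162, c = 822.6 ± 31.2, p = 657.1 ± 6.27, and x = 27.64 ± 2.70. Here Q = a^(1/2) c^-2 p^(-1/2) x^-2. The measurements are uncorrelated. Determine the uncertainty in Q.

Each factor contributes (exponent × relative error)² to (δQ/Q)²:
  (½·δa/a)² = (0.5×0.0845)² = 0.00178;  (-2·δc/c)² = (-2×0.0379)² = 0.00575;  (−½·δp/p)² = (-0.5×0.00954)² = 2.28e-05;  (-2·δx/x)² = (-2×0.0977)² = 0.0382
δQ/Q = √(0.0457) = 0.214
Q = 1.045e-10, so δQ = 0.214 × 1.045e-10 = 2.23e-11.

2.23e-11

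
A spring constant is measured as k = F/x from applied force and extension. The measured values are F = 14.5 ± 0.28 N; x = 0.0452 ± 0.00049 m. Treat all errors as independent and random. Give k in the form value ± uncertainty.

321 ± 7.10 N/m

Relative error in a monomial: (δk/k)² = Σ (nᵢ · δxᵢ/xᵢ)².
  (1·δF/F)² = (1×0.0193)² = 0.000373;  (-1·δx/x)² = (-1×0.0108)² = 0.000118
δk/k = √(0.000490) = 0.0221
k = 321 N/m, so δk = 0.0221 × 321 = 7.10 N/m.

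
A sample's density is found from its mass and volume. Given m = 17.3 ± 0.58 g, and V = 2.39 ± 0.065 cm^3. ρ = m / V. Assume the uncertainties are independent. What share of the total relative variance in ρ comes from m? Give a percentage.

60.3%

(δρ/ρ)² = (1·δm/m)² + (-1·δV/V)²
  m term: (1×0.0335)² = 0.00112
  V term: (-1×0.0272)² = 0.000740
Total = 0.00186. Share from m = 0.00112/0.00186 = 0.603.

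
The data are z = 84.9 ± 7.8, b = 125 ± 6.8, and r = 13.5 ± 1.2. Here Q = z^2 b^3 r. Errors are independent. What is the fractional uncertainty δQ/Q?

0.261

For a monomial Q ∝ z^2, b^3, r, fractional errors add in quadrature:
  (2·δz/z)² = (2×0.0919)² = 0.0338;  (3·δb/b)² = (3×0.0544)² = 0.0266;  (1·δr/r)² = (1×0.0889)² = 0.00790
δQ/Q = √(0.0683) = 0.261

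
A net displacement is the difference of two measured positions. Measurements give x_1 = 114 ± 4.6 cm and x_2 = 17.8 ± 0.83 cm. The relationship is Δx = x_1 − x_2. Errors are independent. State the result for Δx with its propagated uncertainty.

96.2 ± 4.67 cm

Δx is a linear combination, so absolute uncertainties add in quadrature:
  (δx_1)² = 21.2;  (δx_2)² = 0.689
δΔx = √(21.8) = 4.67 cm
Δx = 96.2 cm.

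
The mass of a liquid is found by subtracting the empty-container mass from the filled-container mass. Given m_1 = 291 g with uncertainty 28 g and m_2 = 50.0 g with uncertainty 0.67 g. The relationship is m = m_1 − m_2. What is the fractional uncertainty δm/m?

0.116

For a sum/difference, combine absolute errors in quadrature:
  (δm_1)² = 784;  (δm_2)² = 0.449
δm = √(784) = 28.0 g
m = 241 g, so δm/m = 28.0/241 = 0.116.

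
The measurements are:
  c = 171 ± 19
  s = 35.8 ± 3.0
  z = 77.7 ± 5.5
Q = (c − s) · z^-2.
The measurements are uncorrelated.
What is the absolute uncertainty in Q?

0.00449

Let u = c − s = 135. δu = √(δc² + δs²) = √(361 + 9.00) = 19.2, so δu/u = 0.142.
Q is then a monomial in u, z:
δQ/Q = √((δu/u)² + (-2·δz/z)²) = √(0.0202 + 0.0200) = 0.201
Q = 0.0224, so δQ = 0.201 × 0.0224 = 0.00449.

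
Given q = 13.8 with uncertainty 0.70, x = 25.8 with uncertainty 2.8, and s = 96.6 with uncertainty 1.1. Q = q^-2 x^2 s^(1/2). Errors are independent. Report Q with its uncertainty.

For a monomial Q ∝ q^-2, x^2, s^(1/2), fractional errors add in quadrature:
  (-2·δq/q)² = (-2×0.0507)² = 0.0103;  (2·δx/x)² = (2×0.109)² = 0.0471;  (½·δs/s)² = (0.5×0.0114)² = 3.24e-05
δQ/Q = √(0.0574) = 0.240
Q = 34.4, so δQ = 0.240 × 34.4 = 8.23.

34.4 ± 8.23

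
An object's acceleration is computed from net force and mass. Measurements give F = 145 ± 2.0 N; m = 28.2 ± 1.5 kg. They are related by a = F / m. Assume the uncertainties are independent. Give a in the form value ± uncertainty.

a is a product of powers, so relative uncertainties combine in quadrature:
  (1·δF/F)² = (1×0.0138)² = 0.000190;  (-1·δm/m)² = (-1×0.0532)² = 0.00283
δa/a = √(0.00302) = 0.0550
a = 5.14 m/s^2, so δa = 0.0550 × 5.14 = 0.283 m/s^2.

5.14 ± 0.283 m/s^2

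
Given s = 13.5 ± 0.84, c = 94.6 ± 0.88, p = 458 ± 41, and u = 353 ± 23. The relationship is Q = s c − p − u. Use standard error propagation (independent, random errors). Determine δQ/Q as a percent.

20.0%

Let w = s·c = 1280. δw/w = √((1·δs/s)² + (1·δc/c)²) = √(0.00387 + 8.65e-05) = 0.0629, so δw = 80.3.
Q = w − p − u: δQ = √(δw² + δp² + δu²) = √(6460 + 1680 + 529) = 93.1
Q = 466, so δQ/Q = 93.1/466 = 0.200.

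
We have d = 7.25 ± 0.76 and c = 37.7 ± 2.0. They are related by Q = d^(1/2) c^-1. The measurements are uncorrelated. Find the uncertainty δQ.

Relative error in a monomial: (δQ/Q)² = Σ (nᵢ · δxᵢ/xᵢ)².
  (½·δd/d)² = (0.5×0.105)² = 0.00275;  (-1·δc/c)² = (-1×0.0531)² = 0.00281
δQ/Q = √(0.00556) = 0.0746
Q = 0.0714, so δQ = 0.0746 × 0.0714 = 0.00533.

0.00533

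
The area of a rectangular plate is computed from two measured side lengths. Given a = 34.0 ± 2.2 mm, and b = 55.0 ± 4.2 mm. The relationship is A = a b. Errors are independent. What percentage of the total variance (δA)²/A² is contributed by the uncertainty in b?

(δA/A)² = (1·δa/a)² + (1·δb/b)²
  a term: (1×0.0647)² = 0.00419
  b term: (1×0.0764)² = 0.00583
Total = 0.0100. Share from b = 0.00583/0.0100 = 0.582.

58.2%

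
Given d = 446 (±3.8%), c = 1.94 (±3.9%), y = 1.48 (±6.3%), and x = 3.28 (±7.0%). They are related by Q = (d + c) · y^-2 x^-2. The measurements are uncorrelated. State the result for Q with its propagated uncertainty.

Let u = d + c = 448. δu = √(δd² + δc²) = √(287 + 0.00572) = 16.9, so δu/u = 0.0378.
Q is then a monomial in u, y, x:
δQ/Q = √((δu/u)² + (-2·δy/y)² + (-2·δx/x)²) = √(0.00143 + 0.0159 + 0.0196) = 0.192
Q = 19.0, so δQ = 0.192 × 19.0 = 3.65.

19.0 ± 3.65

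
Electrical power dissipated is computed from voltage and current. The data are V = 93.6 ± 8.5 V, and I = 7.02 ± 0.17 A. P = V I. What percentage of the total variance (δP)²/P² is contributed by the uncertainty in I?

6.64%

(δP/P)² = (1·δV/V)² + (1·δI/I)²
  V term: (1×0.0908)² = 0.00825
  I term: (1×0.0242)² = 0.000586
Total = 0.00883. Share from I = 0.000586/0.00883 = 0.0664.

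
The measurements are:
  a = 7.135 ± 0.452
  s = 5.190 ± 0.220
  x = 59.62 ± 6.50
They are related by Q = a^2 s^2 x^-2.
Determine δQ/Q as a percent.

26.6%

Since Q is a product/quotient, work with relative uncertainties:
  (2·δa/a)² = (2×0.0633)² = 0.0161;  (2·δs/s)² = (2×0.0424)² = 0.00719;  (-2·δx/x)² = (-2×0.109)² = 0.0475
δQ/Q = √(0.0708) = 0.266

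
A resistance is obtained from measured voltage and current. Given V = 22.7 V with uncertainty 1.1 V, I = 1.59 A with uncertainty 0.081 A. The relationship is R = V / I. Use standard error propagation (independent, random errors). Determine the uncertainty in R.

1.00 Ω

Since R is a product/quotient, work with relative uncertainties:
  (1·δV/V)² = (1×0.0485)² = 0.00235;  (-1·δI/I)² = (-1×0.0509)² = 0.00260
δR/R = √(0.00494) = 0.0703
R = 14.3 Ω, so δR = 0.0703 × 14.3 = 1.00 Ω.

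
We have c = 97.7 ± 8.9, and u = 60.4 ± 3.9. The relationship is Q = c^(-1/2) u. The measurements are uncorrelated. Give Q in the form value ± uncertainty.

Each factor contributes (exponent × relative error)² to (δQ/Q)²:
  (−½·δc/c)² = (-0.5×0.0911)² = 0.00207;  (1·δu/u)² = (1×0.0646)² = 0.00417
δQ/Q = √(0.00624) = 0.0790
Q = 6.11, so δQ = 0.0790 × 6.11 = 0.483.

6.11 ± 0.483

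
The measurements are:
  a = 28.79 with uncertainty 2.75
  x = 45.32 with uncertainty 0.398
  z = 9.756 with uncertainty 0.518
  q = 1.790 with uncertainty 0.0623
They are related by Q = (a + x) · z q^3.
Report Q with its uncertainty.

4147 ± 510

Let u = a + x = 74.11. δu = √(δa² + δx²) = √(7.56 + 0.158) = 2.78, so δu/u = 0.0375.
Q is then a monomial in u, z, q:
δQ/Q = √((δu/u)² + (1·δz/z)² + (3·δq/q)²) = √(0.00141 + 0.00282 + 0.0109) = 0.123
Q = 4147, so δQ = 0.123 × 4147 = 510.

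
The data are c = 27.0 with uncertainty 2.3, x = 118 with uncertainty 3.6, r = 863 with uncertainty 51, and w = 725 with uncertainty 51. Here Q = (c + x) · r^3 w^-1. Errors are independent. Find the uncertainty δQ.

2.48e+07

Let u = c + x = 145. δu = √(δc² + δx²) = √(5.29 + 13.0) = 4.27, so δu/u = 0.0295.
Q is then a monomial in u, r, w:
δQ/Q = √((δu/u)² + (3·δr/r)² + (-1·δw/w)²) = √(0.000868 + 0.0314 + 0.00495) = 0.193
Q = 1.29e+08, so δQ = 0.193 × 1.29e+08 = 2.48e+07.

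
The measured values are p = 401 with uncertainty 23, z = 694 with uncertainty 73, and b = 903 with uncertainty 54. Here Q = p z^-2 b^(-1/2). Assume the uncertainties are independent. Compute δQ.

6.1e-06

For a monomial Q ∝ p, z^-2, b^(-1/2), fractional errors add in quadrature:
  (1·δp/p)² = (1×0.0574)² = 0.00329;  (-2·δz/z)² = (-2×0.105)² = 0.0443;  (−½·δb/b)² = (-0.5×0.0598)² = 0.000894
δQ/Q = √(0.0484) = 0.220
Q = 2.77e-05, so δQ = 0.220 × 2.77e-05 = 6.1e-06.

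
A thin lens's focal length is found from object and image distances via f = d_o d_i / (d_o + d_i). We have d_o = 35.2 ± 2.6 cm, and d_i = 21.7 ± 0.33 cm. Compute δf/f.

∂f/∂d_o = (d_i/(d_o+d_i))² = 0.145;  ∂f/∂d_i = (d_o/(d_o+d_i))² = 0.383
δf = √((∂f/∂d_o · δd_o)² + (∂f/∂d_i · δd_i)²) = √(0.143 + 0.0159) = 0.399 cm
f = 13.4 cm, so δf/f = 0.399/13.4 = 0.0297.

0.0297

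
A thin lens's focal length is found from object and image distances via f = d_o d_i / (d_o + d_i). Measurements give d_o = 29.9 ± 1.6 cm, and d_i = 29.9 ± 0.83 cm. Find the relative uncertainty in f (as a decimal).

∂f/∂d_o = (d_i/(d_o+d_i))² = 0.250;  ∂f/∂d_i = (d_o/(d_o+d_i))² = 0.250
δf = √((∂f/∂d_o · δd_o)² + (∂f/∂d_i · δd_i)²) = √(0.160 + 0.0431) = 0.451 cm
f = 14.9 cm, so δf/f = 0.451/14.9 = 0.0301.

0.0301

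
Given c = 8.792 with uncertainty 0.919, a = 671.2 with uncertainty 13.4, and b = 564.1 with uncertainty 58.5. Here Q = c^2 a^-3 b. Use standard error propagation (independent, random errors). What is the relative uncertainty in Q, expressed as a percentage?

24.1%

For a monomial Q ∝ c^2, a^-3, b, fractional errors add in quadrature:
  (2·δc/c)² = (2×0.105)² = 0.0437;  (-3·δa/a)² = (-3×0.0200)² = 0.00359;  (1·δb/b)² = (1×0.104)² = 0.0108
δQ/Q = √(0.0580) = 0.241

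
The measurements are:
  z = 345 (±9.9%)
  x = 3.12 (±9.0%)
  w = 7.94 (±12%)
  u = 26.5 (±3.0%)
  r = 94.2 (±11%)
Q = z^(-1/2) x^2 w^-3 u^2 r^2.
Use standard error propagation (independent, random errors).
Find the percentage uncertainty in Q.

46.5%

Each factor contributes (exponent × relative error)² to (δQ/Q)²:
  (−½·δz/z)² = (-0.5×0.0990)² = 0.00245;  (2·δx/x)² = (2×0.0900)² = 0.0324;  (-3·δw/w)² = (-3×0.120)² = 0.130;  (2·δu/u)² = (2×0.0300)² = 0.00360;  (2·δr/r)² = (2×0.110)² = 0.0484
δQ/Q = √(0.216) = 0.465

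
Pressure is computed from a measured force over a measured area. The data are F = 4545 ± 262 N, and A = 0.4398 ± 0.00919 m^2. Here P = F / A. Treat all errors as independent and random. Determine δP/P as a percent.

6.13%

Each factor contributes (exponent × relative error)² to (δP/P)²:
  (1·δF/F)² = (1×0.0576)² = 0.00332;  (-1·δA/A)² = (-1×0.0209)² = 0.000437
δP/P = √(0.00376) = 0.0613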